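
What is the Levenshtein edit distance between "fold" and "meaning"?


Word 1: "fold" (length 4)
Word 2: "meaning" (length 7)
One optimal edit sequence (insert/delete/substitute each cost 1):
  1. insert 'm'  (+1)
  2. insert 'e'  (+1)
  3. insert 'a'  (+1)
  4. substitute 'f' -> 'n'  (+1)
  5. substitute 'o' -> 'i'  (+1)
  6. substitute 'l' -> 'n'  (+1)
  7. substitute 'd' -> 'g'  (+1)
Total edit operations: 7
Edit distance = 7


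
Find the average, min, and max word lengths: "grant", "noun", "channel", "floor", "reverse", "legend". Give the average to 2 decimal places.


Lengths: "grant"=5, "noun"=4, "channel"=7, "floor"=5, "reverse"=7, "legend"=6
Sum = 34, Count = 6
Average = 34/6 = 5.67
= avg=5.67, min=4, max=7


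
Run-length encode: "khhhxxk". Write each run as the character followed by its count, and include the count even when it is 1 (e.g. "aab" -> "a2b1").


String: "khhhxxk"
Scanning for consecutive runs:
  'k' x 1
  'h' x 3
  'x' x 2
  'k' x 1
RLE = "k1h3x2k1"


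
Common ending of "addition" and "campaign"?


Word 1: "addition"
Word 2: "campaign"
Comparing from end:
  Pos -1: 'n' == 'n'
  Pos -2: 'o' != 'g' (stop)
LCS = "n" (length 1)


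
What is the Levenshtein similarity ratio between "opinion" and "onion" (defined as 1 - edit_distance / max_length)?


Word 1: "opinion" (length 7)
Word 2: "onion" (length 5)
One optimal edit sequence:
  1. keep 'o'
  2. delete 'p'  (+1)
  3. delete 'i'  (+1)
  4. keep 'n'
  5. keep 'i'
  6. keep 'o'
  7. keep 'n'
Edit distance = 2
Max length = max(7, 5) = 7
Similarity = 1 - 2/7
= 0.7143


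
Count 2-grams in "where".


Word: "where" (length 5)
Number of 2-grams = length - 2 + 1 = 5 - 2 + 1
= 4


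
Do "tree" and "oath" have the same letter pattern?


Pattern of "tree": [0, 1, 2, 2]
Pattern of "oath": [0, 1, 2, 3]
Patterns do not match
Same pattern = No


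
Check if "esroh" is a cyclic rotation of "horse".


Word: "horse", Candidate: "esroh"
Method: check if candidate is substring of word+word
"horsehorse" contains "esroh"? No
Is rotation = No


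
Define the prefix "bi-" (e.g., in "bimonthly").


Prefix: bi-
Example: bimonthly = bi- + monthly
Meaning = two


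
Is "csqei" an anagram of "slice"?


Word 1: "slice" → sorted: ceils
Word 2: "csqei" → sorted: ceiqs
Same letters? ceils != ceiqs
Anagram = No


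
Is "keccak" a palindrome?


Word: "keccak"
Reversed: "kaccek"
Forward == Backward? keccak != kaccek
Palindrome = No


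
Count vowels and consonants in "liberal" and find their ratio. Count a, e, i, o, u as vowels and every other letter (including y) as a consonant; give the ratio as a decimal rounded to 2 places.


Word: "liberal"
Vowels (a,e,i,o,u): 3
Consonants: 4
Ratio = 3/4
= 0.75


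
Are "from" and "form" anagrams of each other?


Word 1: "from" → sorted: fmor
Word 2: "form" → sorted: fmor
Same letters? fmor == fmor
Anagram = Yes


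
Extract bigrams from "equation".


Word: "equation" (length 8)
Number of bigrams = 8 - 2 + 1 = 7
  Position 0: "eq"
  Position 1: "qu"
  Position 2: "ua"
  Position 3: "at"
  Position 4: "ti"
  Position 5: "io"
  Position 6: "on"
Bigrams = "eq", "qu", "ua", "at", "ti", "io", "on"


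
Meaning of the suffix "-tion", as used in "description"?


Suffix: -tion
As in: description -> describe + -tion, with a spelling change
Meaning = act or process


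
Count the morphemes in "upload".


Word: "upload"
Morphemes: up- / load
Each morpheme carries meaning
= 2 morphemes


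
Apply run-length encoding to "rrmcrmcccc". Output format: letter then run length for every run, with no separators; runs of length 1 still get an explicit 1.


String: "rrmcrmcccc"
Scanning for consecutive runs:
  'r' x 2
  'm' x 1
  'c' x 1
  'r' x 1
  'm' x 1
  'c' x 4
RLE = "r2m1c1r1m1c4"


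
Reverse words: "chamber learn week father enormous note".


Original: "chamber learn week father enormous note"
Words (1..n): chamber | learn | week | father | enormous | note
Reversed (n..1): note | enormous | father | week | learn | chamber
Result = "note enormous father week learn chamber"


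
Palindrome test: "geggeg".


Word: "geggeg"
Reversed: "geggeg"
Forward == Backward? geggeg == geggeg
Palindrome = Yes


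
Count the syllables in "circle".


Word: "circle"
Syllable breakdown: cir · cle
Counting: 2 parts
= 2 syllables


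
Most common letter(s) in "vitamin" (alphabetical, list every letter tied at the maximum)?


Word: "vitamin"
Letter counts:
  'a': 1
  'i': 2
  'm': 1
  'n': 1
  't': 1
  'v': 1
Maximum count = 2
Most frequent = 'i' (2 times each)


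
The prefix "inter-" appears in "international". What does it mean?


Prefix: inter-
Example: international (inter- + national)
Meaning = between


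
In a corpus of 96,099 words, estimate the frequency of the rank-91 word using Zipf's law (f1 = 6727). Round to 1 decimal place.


Zipf's law: f(r) = f(1) / r
f(1) = 6727
f(91) = 6727 / 91
= 73.9 occurrences


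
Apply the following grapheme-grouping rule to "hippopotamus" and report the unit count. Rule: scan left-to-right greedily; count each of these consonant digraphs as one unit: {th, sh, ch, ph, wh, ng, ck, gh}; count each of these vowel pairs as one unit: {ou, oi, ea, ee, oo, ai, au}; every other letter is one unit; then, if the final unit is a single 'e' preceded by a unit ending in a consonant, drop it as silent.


Word: "hippopotamus" (12 letters)
Left-to-right scan:
  (1) 'h' (letter)
  (2) 'i' (letter)
  (3) 'p' (letter)
  (4) 'p' (letter)
  (5) 'o' (letter)
  (6) 'p' (letter)
  (7) 'o' (letter)
  (8) 't' (letter)
  (9) 'a' (letter)
  (10) 'm' (letter)
  (11) 'u' (letter)
  (12) 's' (letter)
Units from scan: 12
Sound units = 12 units


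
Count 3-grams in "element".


Word: "element" (length 7)
Number of 3-grams = length - 3 + 1 = 7 - 3 + 1
= 5


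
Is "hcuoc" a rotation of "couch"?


Word: "couch", Candidate: "hcuoc"
Method: check if candidate is substring of word+word
"couchcouch" contains "hcuoc"? No
Is rotation = No


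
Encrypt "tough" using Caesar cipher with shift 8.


Word: "tough"
Shift: 8
Each letter → (letter + shift) mod 26:
  't' (19) + 8 = 1 → 'b'
  'o' (14) + 8 = 22 → 'w'
  'u' (20) + 8 = 2 → 'c'
  'g' (6) + 8 = 14 → 'o'
  'h' (7) + 8 = 15 → 'p'
Result = "bwcop"


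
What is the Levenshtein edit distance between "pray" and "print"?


Word 1: "pray" (length 4)
Word 2: "print" (length 5)
One optimal edit sequence (insert/delete/substitute each cost 1):
  1. keep 'p'
  2. keep 'r'
  3. insert 'i'  (+1)
  4. substitute 'a' -> 'n'  (+1)
  5. substitute 'y' -> 't'  (+1)
Total edit operations: 3
Edit distance = 3


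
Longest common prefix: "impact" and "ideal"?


Word 1: "impact"
Word 2: "ideal"
Comparing from start:
  Pos 0: 'i' == 'i'
  Pos 1: 'm' != 'd' (stop)
LCP = "i" (length 1)


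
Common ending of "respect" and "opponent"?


Word 1: "respect"
Word 2: "opponent"
Comparing from end:
  Pos -1: 't' == 't'
  Pos -2: 'c' != 'n' (stop)
LCS = "t" (length 1)


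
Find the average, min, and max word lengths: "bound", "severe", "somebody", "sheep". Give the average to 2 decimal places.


Lengths: "bound"=5, "severe"=6, "somebody"=8, "sheep"=5
Sum = 24, Count = 4
Average = 24/4 = 6.00
= avg=6.00, min=5, max=8


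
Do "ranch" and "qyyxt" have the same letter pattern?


Pattern of "ranch": [0, 1, 2, 3, 4]
Pattern of "qyyxt": [0, 1, 1, 2, 3]
Patterns do not match
Same pattern = No


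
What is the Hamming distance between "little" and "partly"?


Comparing character by character (same length = 6):
  Pos 0: 'l' vs 'p' !=
  Pos 1: 'i' vs 'a' !=
  Pos 2: 't' vs 'r' !=
  Pos 3: 't' vs 't' =
  Pos 4: 'l' vs 'l' =
  Pos 5: 'e' vs 'y' !=
Hamming distance = 4


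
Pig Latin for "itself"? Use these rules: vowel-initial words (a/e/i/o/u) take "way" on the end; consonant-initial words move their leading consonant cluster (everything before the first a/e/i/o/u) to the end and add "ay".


Word: "itself"
Starts with vowel → add 'way'
Pig Latin = "itselfway"


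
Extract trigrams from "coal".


Word: "coal" (length 4)
Number of trigrams = 4 - 3 + 1 = 2
  Position 0: "coa"
  Position 1: "oal"
Trigrams = "coa", "oal"


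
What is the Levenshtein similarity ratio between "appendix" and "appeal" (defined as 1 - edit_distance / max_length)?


Word 1: "appendix" (length 8)
Word 2: "appeal" (length 6)
One optimal edit sequence:
  1. keep 'a'
  2. keep 'p'
  3. keep 'p'
  4. keep 'e'
  5. delete 'n'  (+1)
  6. delete 'd'  (+1)
  7. substitute 'i' -> 'a'  (+1)
  8. substitute 'x' -> 'l'  (+1)
Edit distance = 4
Max length = max(8, 6) = 8
Similarity = 1 - 4/8
= 0.5000


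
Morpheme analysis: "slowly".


Word: "slowly"
Morphemes: slow / -ly
Each morpheme carries meaning
= 2 morphemes


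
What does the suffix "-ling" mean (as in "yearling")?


Suffix: -ling
Example: yearling (year + -ling)
Meaning = small / young


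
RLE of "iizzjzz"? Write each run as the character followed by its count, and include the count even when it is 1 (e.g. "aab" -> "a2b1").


String: "iizzjzz"
Scanning for consecutive runs:
  'i' x 2
  'z' x 2
  'j' x 1
  'z' x 2
RLE = "i2z2j1z2"


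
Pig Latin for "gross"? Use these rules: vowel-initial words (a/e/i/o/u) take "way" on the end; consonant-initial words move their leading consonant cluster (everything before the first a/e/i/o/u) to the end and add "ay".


Word: "gross"
Starts with consonant(s) → move to end, add 'ay'
Consonant cluster: "gr"
Pig Latin = "ossgray"


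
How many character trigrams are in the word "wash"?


Word: "wash" (length 4)
Number of 3-grams = length - 3 + 1 = 4 - 3 + 1
= 2


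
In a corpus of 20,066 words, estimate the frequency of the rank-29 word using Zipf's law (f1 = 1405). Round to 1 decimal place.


Zipf's law: f(r) = f(1) / r
f(1) = 1405
f(29) = 1405 / 29
= 48.4 occurrences


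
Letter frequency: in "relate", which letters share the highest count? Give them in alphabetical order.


Word: "relate"
Letter counts:
  'a': 1
  'e': 2
  'l': 1
  'r': 1
  't': 1
Maximum count = 2
Most frequent = 'e' (2 times each)


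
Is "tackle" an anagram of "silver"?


Word 1: "silver" → sorted: eilrsv
Word 2: "tackle" → sorted: aceklt
Same letters? eilrsv != aceklt
Anagram = No


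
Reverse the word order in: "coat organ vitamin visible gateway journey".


Original: "coat organ vitamin visible gateway journey"
Words (1..n): coat | organ | vitamin | visible | gateway | journey
Reversed (n..1): journey | gateway | visible | vitamin | organ | coat
Result = "journey gateway visible vitamin organ coat"


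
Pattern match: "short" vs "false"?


Pattern of "short": [0, 1, 2, 3, 4]
Pattern of "false": [0, 1, 2, 3, 4]
Patterns match
Same pattern = Yes


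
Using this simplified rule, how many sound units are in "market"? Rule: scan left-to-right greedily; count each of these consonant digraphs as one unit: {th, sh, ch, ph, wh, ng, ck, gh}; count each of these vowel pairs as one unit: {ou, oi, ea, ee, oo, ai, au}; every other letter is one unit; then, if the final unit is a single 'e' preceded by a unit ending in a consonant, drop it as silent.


Word: "market" (6 letters)
Left-to-right scan:
  [1] 'm' (letter)
  [2] 'a' (letter)
  [3] 'r' (letter)
  [4] 'k' (letter)
  [5] 'e' (letter)
  [6] 't' (letter)
Units from scan: 6
Sound units = 6 units


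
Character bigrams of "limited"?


Word: "limited" (length 7)
Number of bigrams = 7 - 2 + 1 = 6
  Position 0: "li"
  Position 1: "im"
  Position 2: "mi"
  Position 3: "it"
  Position 4: "te"
  Position 5: "ed"
Bigrams = "li", "im", "mi", "it", "te", "ed"


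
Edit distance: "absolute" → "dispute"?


Word 1: "absolute" (length 8)
Word 2: "dispute" (length 7)
One optimal edit sequence (insert/delete/substitute each cost 1):
  1. substitute 'a' -> 'd'  (+1)
  2. substitute 'b' -> 'i'  (+1)
  3. keep 's'
  4. delete 'o'  (+1)
  5. substitute 'l' -> 'p'  (+1)
  6. keep 'u'
  7. keep 't'
  8. keep 'e'
Total edit operations: 4
Edit distance = 4


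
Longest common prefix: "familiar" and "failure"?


Word 1: "familiar"
Word 2: "failure"
Comparing from start:
  Pos 0: 'f' == 'f'
  Pos 1: 'a' == 'a'
  Pos 2: 'm' != 'i' (stop)
LCP = "fa" (length 2)


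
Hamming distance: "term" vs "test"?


Comparing character by character (same length = 4):
  Pos 0: 't' vs 't' =
  Pos 1: 'e' vs 'e' =
  Pos 2: 'r' vs 's' !=
  Pos 3: 'm' vs 't' !=
Hamming distance = 2


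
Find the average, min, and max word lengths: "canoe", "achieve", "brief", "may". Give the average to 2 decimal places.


Lengths: "canoe"=5, "achieve"=7, "brief"=5, "may"=3
Sum = 20, Count = 4
Average = 20/4 = 5.00
= avg=5.00, min=3, max=7


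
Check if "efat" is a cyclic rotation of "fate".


Word: "fate", Candidate: "efat"
Method: check if candidate is substring of word+word
"fatefate" contains "efat"? Yes
Is rotation = Yes


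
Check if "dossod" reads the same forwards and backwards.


Word: "dossod"
Reversed: "dossod"
Forward == Backward? dossod == dossod
Palindrome = Yes


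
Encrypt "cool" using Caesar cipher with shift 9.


Word: "cool"
Shift: 9
Each letter → (letter + shift) mod 26:
  'c' (2) + 9 = 11 → 'l'
  'o' (14) + 9 = 23 → 'x'
  'o' (14) + 9 = 23 → 'x'
  'l' (11) + 9 = 20 → 'u'
Result = "lxxu"


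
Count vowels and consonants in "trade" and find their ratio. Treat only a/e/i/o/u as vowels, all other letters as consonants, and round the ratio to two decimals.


Word: "trade"
Vowels (a,e,i,o,u): 2
Consonants: 3
Ratio = 2/3
= 0.67


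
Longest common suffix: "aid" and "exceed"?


Word 1: "aid"
Word 2: "exceed"
Comparing from end:
  Pos -1: 'd' == 'd'
  Pos -2: 'i' != 'e' (stop)
LCS = "d" (length 1)


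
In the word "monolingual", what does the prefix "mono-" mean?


Prefix: mono-
As in: monolingual -> mono- + lingual
Meaning = one


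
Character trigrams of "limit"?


Word: "limit" (length 5)
Number of trigrams = 5 - 3 + 1 = 3
  Position 0: "lim"
  Position 1: "imi"
  Position 2: "mit"
Trigrams = "lim", "imi", "mit"


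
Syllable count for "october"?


Word: "october"
Syllable breakdown: oc · to · ber
Counting: 3 parts
= 3 syllables


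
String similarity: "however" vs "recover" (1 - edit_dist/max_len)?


Word 1: "however" (length 7)
Word 2: "recover" (length 7)
One optimal edit sequence:
  1. substitute 'h' -> 'r'  (+1)
  2. substitute 'o' -> 'e'  (+1)
  3. substitute 'w' -> 'c'  (+1)
  4. substitute 'e' -> 'o'  (+1)
  5. keep 'v'
  6. keep 'e'
  7. keep 'r'
Edit distance = 4
Max length = max(7, 7) = 7
Similarity = 1 - 4/7
= 0.4286


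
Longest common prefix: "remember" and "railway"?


Word 1: "remember"
Word 2: "railway"
Comparing from start:
  Pos 0: 'r' == 'r'
  Pos 1: 'e' != 'a' (stop)
LCP = "r" (length 1)


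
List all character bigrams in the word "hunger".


Word: "hunger" (length 6)
Number of bigrams = 6 - 2 + 1 = 5
  Position 0: "hu"
  Position 1: "un"
  Position 2: "ng"
  Position 3: "ge"
  Position 4: "er"
Bigrams = "hu", "un", "ng", "ge", "er"


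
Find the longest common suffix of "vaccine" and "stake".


Word 1: "vaccine"
Word 2: "stake"
Comparing from end:
  Pos -1: 'e' == 'e'
  Pos -2: 'n' != 'k' (stop)
LCS = "e" (length 1)


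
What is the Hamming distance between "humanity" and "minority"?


Comparing character by character (same length = 8):
  Pos 0: 'h' vs 'm' !=
  Pos 1: 'u' vs 'i' !=
  Pos 2: 'm' vs 'n' !=
  Pos 3: 'a' vs 'o' !=
  Pos 4: 'n' vs 'r' !=
  Pos 5: 'i' vs 'i' =
  Pos 6: 't' vs 't' =
  Pos 7: 'y' vs 'y' =
Hamming distance = 5


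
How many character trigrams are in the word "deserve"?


Word: "deserve" (length 7)
Number of 3-grams = length - 3 + 1 = 7 - 3 + 1
= 5


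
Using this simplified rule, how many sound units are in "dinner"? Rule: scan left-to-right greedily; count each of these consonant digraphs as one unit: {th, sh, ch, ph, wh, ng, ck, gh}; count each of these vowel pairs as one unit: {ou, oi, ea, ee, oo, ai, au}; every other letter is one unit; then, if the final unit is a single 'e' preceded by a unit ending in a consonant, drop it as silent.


Word: "dinner" (6 letters)
Left-to-right scan:
  1. 'd' (letter)
  2. 'i' (letter)
  3. 'n' (letter)
  4. 'n' (letter)
  5. 'e' (letter)
  6. 'r' (letter)
Units from scan: 6
Sound units = 6 units


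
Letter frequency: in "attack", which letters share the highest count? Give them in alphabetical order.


Word: "attack"
Letter counts:
  'a': 2
  'c': 1
  'k': 1
  't': 2
Maximum count = 2
Most frequent = 'a', 't' (2 times each)


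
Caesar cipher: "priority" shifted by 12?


Word: "priority"
Shift: 12
Each letter → (letter + shift) mod 26:
  'p' (15) + 12 = 1 → 'b'
  'r' (17) + 12 = 3 → 'd'
  'i' (8) + 12 = 20 → 'u'
  'o' (14) + 12 = 0 → 'a'
  'r' (17) + 12 = 3 → 'd'
  'i' (8) + 12 = 20 → 'u'
  't' (19) + 12 = 5 → 'f'
  'y' (24) + 12 = 10 → 'k'
Result = "bduadufk"


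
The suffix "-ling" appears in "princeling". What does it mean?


Suffix: -ling
As in: princeling -> prince + -ling
Meaning = small / young


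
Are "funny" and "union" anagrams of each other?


Word 1: "funny" → sorted: fnnuy
Word 2: "union" → sorted: innou
Same letters? fnnuy != innou
Anagram = No


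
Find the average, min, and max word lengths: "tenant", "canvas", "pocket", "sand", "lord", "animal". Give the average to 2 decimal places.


Lengths: "tenant"=6, "canvas"=6, "pocket"=6, "sand"=4, "lord"=4, "animal"=6
Sum = 32, Count = 6
Average = 32/6 = 5.33
= avg=5.33, min=4, max=6


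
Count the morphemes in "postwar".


Word: "postwar"
Morphemes: post- / war
Each morpheme carries meaning
= 2 morphemes


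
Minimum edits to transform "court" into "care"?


Word 1: "court" (length 5)
Word 2: "care" (length 4)
One optimal edit sequence (insert/delete/substitute each cost 1):
  1. keep 'c'
  2. delete 'o'  (+1)
  3. substitute 'u' -> 'a'  (+1)
  4. keep 'r'
  5. substitute 't' -> 'e'  (+1)
Total edit operations: 3
Edit distance = 3


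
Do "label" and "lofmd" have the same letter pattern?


Pattern of "label": [0, 1, 2, 3, 0]
Pattern of "lofmd": [0, 1, 2, 3, 4]
Patterns do not match
Same pattern = No


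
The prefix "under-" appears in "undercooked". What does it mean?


Prefix: under-
Example: undercooked (under- + cooked)
Meaning = insufficient


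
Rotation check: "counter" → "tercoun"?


Word: "counter", Candidate: "tercoun"
Method: check if candidate is substring of word+word
"countercounter" contains "tercoun"? Yes
Is rotation = Yes


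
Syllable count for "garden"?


Word: "garden"
Syllable breakdown: gar · den
Counting: 2 parts
= 2 syllables


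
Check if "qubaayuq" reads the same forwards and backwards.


Word: "qubaayuq"
Reversed: "quyaabuq"
Forward == Backward? qubaayuq != quyaabuq
Palindrome = No


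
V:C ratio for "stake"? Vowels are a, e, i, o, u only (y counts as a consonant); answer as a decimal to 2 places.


Word: "stake"
Vowels (a,e,i,o,u): 2
Consonants: 3
Ratio = 2/3
= 0.67


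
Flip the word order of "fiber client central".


Original: "fiber client central"
Words (1..n): fiber | client | central
Reversed (n..1): central | client | fiber
Result = "central client fiber"


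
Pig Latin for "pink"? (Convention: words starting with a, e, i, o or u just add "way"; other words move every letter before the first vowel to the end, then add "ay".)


Word: "pink"
Starts with consonant(s) → move to end, add 'ay'
Consonant cluster: "p"
Pig Latin = "inkpay"


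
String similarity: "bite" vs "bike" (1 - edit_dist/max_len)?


Word 1: "bite" (length 4)
Word 2: "bike" (length 4)
One optimal edit sequence:
  1. keep 'b'
  2. keep 'i'
  3. substitute 't' -> 'k'  (+1)
  4. keep 'e'
Edit distance = 1
Max length = max(4, 4) = 4
Similarity = 1 - 1/4
= 0.7500


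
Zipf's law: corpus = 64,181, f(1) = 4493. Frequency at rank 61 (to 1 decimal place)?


Zipf's law: f(r) = f(1) / r
f(1) = 4493
f(61) = 4493 / 61
= 73.7 occurrences


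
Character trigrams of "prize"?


Word: "prize" (length 5)
Number of trigrams = 5 - 3 + 1 = 3
  Position 0: "pri"
  Position 1: "riz"
  Position 2: "ize"
Trigrams = "pri", "riz", "ize"


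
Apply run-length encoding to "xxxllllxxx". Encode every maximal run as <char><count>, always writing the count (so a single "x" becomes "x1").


String: "xxxllllxxx"
Scanning for consecutive runs:
  'x' x 3
  'l' x 4
  'x' x 3
RLE = "x3l4x3"


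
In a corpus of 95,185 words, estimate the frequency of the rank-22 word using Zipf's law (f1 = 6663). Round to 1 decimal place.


Zipf's law: f(r) = f(1) / r
f(1) = 6663
f(22) = 6663 / 22
= 302.9 occurrences


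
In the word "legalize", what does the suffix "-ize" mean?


Suffix: -ize
Example: legalize = legal + -ize
Meaning = to make


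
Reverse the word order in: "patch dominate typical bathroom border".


Original: "patch dominate typical bathroom border"
Words (1..n): patch | dominate | typical | bathroom | border
Reversed (n..1): border | bathroom | typical | dominate | patch
Result = "border bathroom typical dominate patch"


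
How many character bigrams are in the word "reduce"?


Word: "reduce" (length 6)
Number of 2-grams = length - 2 + 1 = 6 - 2 + 1
= 5


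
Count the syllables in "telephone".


Word: "telephone"
Syllable breakdown: tel / e / phone
Counting: 3 parts
= 3 syllables


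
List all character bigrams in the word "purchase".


Word: "purchase" (length 8)
Number of bigrams = 8 - 2 + 1 = 7
  Position 0: "pu"
  Position 1: "ur"
  Position 2: "rc"
  Position 3: "ch"
  Position 4: "ha"
  Position 5: "as"
  Position 6: "se"
Bigrams = "pu", "ur", "rc", "ch", "ha", "as", "se"


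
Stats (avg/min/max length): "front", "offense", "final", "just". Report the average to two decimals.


Lengths: "front"=5, "offense"=7, "final"=5, "just"=4
Sum = 21, Count = 4
Average = 21/4 = 5.25
= avg=5.25, min=4, max=7


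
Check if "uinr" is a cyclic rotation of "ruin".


Word: "ruin", Candidate: "uinr"
Method: check if candidate is substring of word+word
"ruinruin" contains "uinr"? Yes
Is rotation = Yes


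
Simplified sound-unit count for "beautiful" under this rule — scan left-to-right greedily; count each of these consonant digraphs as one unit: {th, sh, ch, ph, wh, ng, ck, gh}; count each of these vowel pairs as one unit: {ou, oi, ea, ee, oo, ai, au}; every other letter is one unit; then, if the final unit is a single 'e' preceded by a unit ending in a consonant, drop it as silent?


Word: "beautiful" (9 letters)
Left-to-right scan:
  1. 'b' (letter)
  2. 'ea' (vowel-pair)
  3. 'u' (letter)
  4. 't' (letter)
  5. 'i' (letter)
  6. 'f' (letter)
  7. 'u' (letter)
  8. 'l' (letter)
Units from scan: 8
Sound units = 8 units


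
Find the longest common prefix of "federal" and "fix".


Word 1: "federal"
Word 2: "fix"
Comparing from start:
  Pos 0: 'f' == 'f'
  Pos 1: 'e' != 'i' (stop)
LCP = "f" (length 1)


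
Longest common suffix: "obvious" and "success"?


Word 1: "obvious"
Word 2: "success"
Comparing from end:
  Pos -1: 's' == 's'
  Pos -2: 'u' != 's' (stop)
LCS = "s" (length 1)


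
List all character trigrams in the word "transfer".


Word: "transfer" (length 8)
Number of trigrams = 8 - 3 + 1 = 6
  Position 0: "tra"
  Position 1: "ran"
  Position 2: "ans"
  Position 3: "nsf"
  Position 4: "sfe"
  Position 5: "fer"
Trigrams = "tra", "ran", "ans", "nsf", "sfe", "fer"


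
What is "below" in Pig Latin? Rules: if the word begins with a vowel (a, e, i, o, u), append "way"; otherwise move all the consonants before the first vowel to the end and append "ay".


Word: "below"
Starts with consonant(s) → move to end, add 'ay'
Consonant cluster: "b"
Pig Latin = "elowbay"


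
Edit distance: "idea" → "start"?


Word 1: "idea" (length 4)
Word 2: "start" (length 5)
One optimal edit sequence (insert/delete/substitute each cost 1):
  1. insert 's'  (+1)
  2. substitute 'i' -> 't'  (+1)
  3. substitute 'd' -> 'a'  (+1)
  4. substitute 'e' -> 'r'  (+1)
  5. substitute 'a' -> 't'  (+1)
Total edit operations: 5
Edit distance = 5


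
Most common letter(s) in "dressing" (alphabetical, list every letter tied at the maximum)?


Word: "dressing"
Letter counts:
  'd': 1
  'e': 1
  'g': 1
  'i': 1
  'n': 1
  'r': 1
  's': 2
Maximum count = 2
Most frequent = 's' (2 times each)


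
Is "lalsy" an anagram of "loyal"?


Word 1: "loyal" → sorted: alloy
Word 2: "lalsy" → sorted: allsy
Same letters? alloy != allsy
Anagram = No


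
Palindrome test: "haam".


Word: "haam"
Reversed: "maah"
Forward == Backward? haam != maah
Palindrome = No


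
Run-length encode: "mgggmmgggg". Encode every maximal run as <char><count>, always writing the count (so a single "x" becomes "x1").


String: "mgggmmgggg"
Scanning for consecutive runs:
  'm' x 1
  'g' x 3
  'm' x 2
  'g' x 4
RLE = "m1g3m2g4"


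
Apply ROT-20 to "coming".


Word: "coming"
Shift: 20
Each letter → (letter + shift) mod 26:
  'c' (2) + 20 = 22 → 'w'
  'o' (14) + 20 = 8 → 'i'
  'm' (12) + 20 = 6 → 'g'
  'i' (8) + 20 = 2 → 'c'
  'n' (13) + 20 = 7 → 'h'
  'g' (6) + 20 = 0 → 'a'
Result = "wigcha"


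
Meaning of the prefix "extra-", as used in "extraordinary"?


Prefix: extra-
Example: extraordinary (extra- + ordinary)
Meaning = beyond


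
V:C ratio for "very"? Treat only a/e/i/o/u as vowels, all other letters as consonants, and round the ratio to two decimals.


Word: "very"
Vowels (a,e,i,o,u): 1
Consonants: 3
Ratio = 1/3
= 0.33


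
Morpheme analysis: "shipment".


Word: "shipment"
Morphemes: ship | -ment
Each morpheme carries meaning
= 2 morphemes


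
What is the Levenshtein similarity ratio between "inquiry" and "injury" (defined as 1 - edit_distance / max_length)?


Word 1: "inquiry" (length 7)
Word 2: "injury" (length 6)
One optimal edit sequence:
  1. keep 'i'
  2. keep 'n'
  3. substitute 'q' -> 'j'  (+1)
  4. keep 'u'
  5. delete 'i'  (+1)
  6. keep 'r'
  7. keep 'y'
Edit distance = 2
Max length = max(7, 6) = 7
Similarity = 1 - 2/7
= 0.7143


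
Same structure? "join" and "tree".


Pattern of "join": [0, 1, 2, 3]
Pattern of "tree": [0, 1, 2, 2]
Patterns do not match
Same pattern = No


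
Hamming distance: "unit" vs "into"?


Comparing character by character (same length = 4):
  Pos 0: 'u' vs 'i' !=
  Pos 1: 'n' vs 'n' =
  Pos 2: 'i' vs 't' !=
  Pos 3: 't' vs 'o' !=
Hamming distance = 3


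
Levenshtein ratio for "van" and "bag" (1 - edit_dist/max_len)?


Word 1: "van" (length 3)
Word 2: "bag" (length 3)
One optimal edit sequence:
  1. substitute 'v' -> 'b'  (+1)
  2. keep 'a'
  3. substitute 'n' -> 'g'  (+1)
Edit distance = 2
Max length = max(3, 3) = 3
Similarity = 1 - 2/3
= 0.3333


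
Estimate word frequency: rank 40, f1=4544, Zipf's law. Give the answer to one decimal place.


Zipf's law: f(r) = f(1) / r
f(1) = 4544
f(40) = 4544 / 40
= 113.6 occurrences


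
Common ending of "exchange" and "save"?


Word 1: "exchange"
Word 2: "save"
Comparing from end:
  Pos -1: 'e' == 'e'
  Pos -2: 'g' != 'v' (stop)
LCS = "e" (length 1)


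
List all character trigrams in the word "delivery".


Word: "delivery" (length 8)
Number of trigrams = 8 - 3 + 1 = 6
  Position 0: "del"
  Position 1: "eli"
  Position 2: "liv"
  Position 3: "ive"
  Position 4: "ver"
  Position 5: "ery"
Trigrams = "del", "eli", "liv", "ive", "ver", "ery"


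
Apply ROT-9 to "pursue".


Word: "pursue"
Shift: 9
Each letter → (letter + shift) mod 26:
  'p' (15) + 9 = 24 → 'y'
  'u' (20) + 9 = 3 → 'd'
  'r' (17) + 9 = 0 → 'a'
  's' (18) + 9 = 1 → 'b'
  'u' (20) + 9 = 3 → 'd'
  'e' (4) + 9 = 13 → 'n'
Result = "ydabdn"


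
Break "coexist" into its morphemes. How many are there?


Word: "coexist"
Morphemes: co- + exist
Each morpheme carries meaning
= 2 morphemes


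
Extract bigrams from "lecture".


Word: "lecture" (length 7)
Number of bigrams = 7 - 2 + 1 = 6
  Position 0: "le"
  Position 1: "ec"
  Position 2: "ct"
  Position 3: "tu"
  Position 4: "ur"
  Position 5: "re"
Bigrams = "le", "ec", "ct", "tu", "ur", "re"


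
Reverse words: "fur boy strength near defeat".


Original: "fur boy strength near defeat"
Words (1..n): fur | boy | strength | near | defeat
Reversed (n..1): defeat | near | strength | boy | fur
Result = "defeat near strength boy fur"


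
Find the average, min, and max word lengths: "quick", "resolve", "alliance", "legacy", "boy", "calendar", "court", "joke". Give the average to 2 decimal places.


Lengths: "quick"=5, "resolve"=7, "alliance"=8, "legacy"=6, "boy"=3, "calendar"=8, "court"=5, "joke"=4
Sum = 46, Count = 8
Average = 46/8 = 5.75
= avg=5.75, min=3, max=8


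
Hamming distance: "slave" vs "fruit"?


Comparing character by character (same length = 5):
  Pos 0: 's' vs 'f' !=
  Pos 1: 'l' vs 'r' !=
  Pos 2: 'a' vs 'u' !=
  Pos 3: 'v' vs 'i' !=
  Pos 4: 'e' vs 't' !=
Hamming distance = 5


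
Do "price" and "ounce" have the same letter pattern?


Pattern of "price": [0, 1, 2, 3, 4]
Pattern of "ounce": [0, 1, 2, 3, 4]
Patterns match
Same pattern = Yes


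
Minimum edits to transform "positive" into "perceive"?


Word 1: "positive" (length 8)
Word 2: "perceive" (length 8)
One optimal edit sequence (insert/delete/substitute each cost 1):
  1. keep 'p'
  2. substitute 'o' -> 'e'  (+1)
  3. substitute 's' -> 'r'  (+1)
  4. substitute 'i' -> 'c'  (+1)
  5. substitute 't' -> 'e'  (+1)
  6. keep 'i'
  7. keep 'v'
  8. keep 'e'
Total edit operations: 4
Edit distance = 4


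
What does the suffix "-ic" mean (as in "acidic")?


Suffix: -ic
As in: acidic -> acid + -ic
Meaning = relating to


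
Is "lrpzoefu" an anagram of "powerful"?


Word 1: "powerful" → sorted: eflopruw
Word 2: "lrpzoefu" → sorted: eflopruz
Same letters? eflopruw != eflopruz
Anagram = No


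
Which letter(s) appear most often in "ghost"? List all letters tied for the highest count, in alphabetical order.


Word: "ghost"
Letter counts:
  'g': 1
  'h': 1
  'o': 1
  's': 1
  't': 1
Maximum count = 1
Most frequent = 'g', 'h', 'o', 's', 't' (1 time each)


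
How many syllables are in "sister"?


Word: "sister"
Syllable breakdown: sis-ter
Counting: 2 parts
= 2 syllables


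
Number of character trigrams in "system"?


Word: "system" (length 6)
Number of 3-grams = length - 3 + 1 = 6 - 3 + 1
= 4


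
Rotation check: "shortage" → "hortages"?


Word: "shortage", Candidate: "hortages"
Method: check if candidate is substring of word+word
"shortageshortage" contains "hortages"? Yes
Is rotation = Yes


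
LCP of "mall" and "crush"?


Word 1: "mall"
Word 2: "crush"
Comparing from start:
  Pos 0: 'm' != 'c' (stop)
LCP = "" (length 0)


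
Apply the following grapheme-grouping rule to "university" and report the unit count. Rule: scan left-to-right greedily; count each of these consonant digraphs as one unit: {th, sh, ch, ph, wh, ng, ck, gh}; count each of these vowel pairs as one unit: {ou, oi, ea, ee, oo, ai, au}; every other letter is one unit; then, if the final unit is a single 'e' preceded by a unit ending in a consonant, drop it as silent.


Word: "university" (10 letters)
Left-to-right scan:
  [1] 'u' (letter)
  [2] 'n' (letter)
  [3] 'i' (letter)
  [4] 'v' (letter)
  [5] 'e' (letter)
  [6] 'r' (letter)
  [7] 's' (letter)
  [8] 'i' (letter)
  [9] 't' (letter)
  [10] 'y' (letter)
Units from scan: 10
Sound units = 10 units


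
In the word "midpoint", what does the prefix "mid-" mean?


Prefix: mid-
As in: midpoint -> mid- + point
Meaning = middle


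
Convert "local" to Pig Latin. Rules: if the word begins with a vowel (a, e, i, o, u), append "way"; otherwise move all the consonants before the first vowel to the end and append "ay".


Word: "local"
Starts with consonant(s) → move to end, add 'ay'
Consonant cluster: "l"
Pig Latin = "ocallay"


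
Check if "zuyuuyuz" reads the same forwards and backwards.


Word: "zuyuuyuz"
Reversed: "zuyuuyuz"
Forward == Backward? zuyuuyuz == zuyuuyuz
Palindrome = Yes


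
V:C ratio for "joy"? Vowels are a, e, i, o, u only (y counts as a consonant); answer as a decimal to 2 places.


Word: "joy"
Vowels (a,e,i,o,u): 1
Consonants: 2
Ratio = 1/2
= 0.50


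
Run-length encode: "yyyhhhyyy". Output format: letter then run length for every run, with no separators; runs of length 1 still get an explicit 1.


String: "yyyhhhyyy"
Scanning for consecutive runs:
  'y' x 3
  'h' x 3
  'y' x 3
RLE = "y3h3y3"


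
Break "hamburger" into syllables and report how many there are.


Word: "hamburger"
Syllable breakdown: ham | bur | ger
Counting: 3 parts
= 3 syllables


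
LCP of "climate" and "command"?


Word 1: "climate"
Word 2: "command"
Comparing from start:
  Pos 0: 'c' == 'c'
  Pos 1: 'l' != 'o' (stop)
LCP = "c" (length 1)


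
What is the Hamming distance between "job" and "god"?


Comparing character by character (same length = 3):
  Pos 0: 'j' vs 'g' !=
  Pos 1: 'o' vs 'o' =
  Pos 2: 'b' vs 'd' !=
Hamming distance = 2


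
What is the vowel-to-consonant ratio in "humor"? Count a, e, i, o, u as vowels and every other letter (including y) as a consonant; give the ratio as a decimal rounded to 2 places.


Word: "humor"
Vowels (a,e,i,o,u): 2
Consonants: 3
Ratio = 2/3
= 0.67


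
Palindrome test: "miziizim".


Word: "miziizim"
Reversed: "miziizim"
Forward == Backward? miziizim == miziizim
Palindrome = Yes


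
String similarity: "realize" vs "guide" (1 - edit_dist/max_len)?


Word 1: "realize" (length 7)
Word 2: "guide" (length 5)
One optimal edit sequence:
  1. delete 'r'  (+1)
  2. delete 'e'  (+1)
  3. substitute 'a' -> 'g'  (+1)
  4. substitute 'l' -> 'u'  (+1)
  5. keep 'i'
  6. substitute 'z' -> 'd'  (+1)
  7. keep 'e'
Edit distance = 5
Max length = max(7, 5) = 7
Similarity = 1 - 5/7
= 0.2857


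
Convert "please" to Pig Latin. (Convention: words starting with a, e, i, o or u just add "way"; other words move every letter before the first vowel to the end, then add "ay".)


Word: "please"
Starts with consonant(s) → move to end, add 'ay'
Consonant cluster: "pl"
Pig Latin = "easeplay"


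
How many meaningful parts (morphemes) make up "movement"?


Word: "movement"
Morphemes: move / -ment
Each morpheme carries meaning
= 2 morphemes


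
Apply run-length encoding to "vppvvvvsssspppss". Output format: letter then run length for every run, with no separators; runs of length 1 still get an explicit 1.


String: "vppvvvvsssspppss"
Scanning for consecutive runs:
  'v' x 1
  'p' x 2
  'v' x 4
  's' x 4
  'p' x 3
  's' x 2
RLE = "v1p2v4s4p3s2"


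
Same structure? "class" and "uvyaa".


Pattern of "class": [0, 1, 2, 3, 3]
Pattern of "uvyaa": [0, 1, 2, 3, 3]
Patterns match
Same pattern = Yes


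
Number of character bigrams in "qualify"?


Word: "qualify" (length 7)
Number of 2-grams = length - 2 + 1 = 7 - 2 + 1
= 6


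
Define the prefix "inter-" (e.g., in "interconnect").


Prefix: inter-
As in: interconnect -> inter- + connect
Meaning = between


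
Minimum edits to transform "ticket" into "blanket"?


Word 1: "ticket" (length 6)
Word 2: "blanket" (length 7)
One optimal edit sequence (insert/delete/substitute each cost 1):
  1. insert 'b'  (+1)
  2. substitute 't' -> 'l'  (+1)
  3. substitute 'i' -> 'a'  (+1)
  4. substitute 'c' -> 'n'  (+1)
  5. keep 'k'
  6. keep 'e'
  7. keep 't'
Total edit operations: 4
Edit distance = 4


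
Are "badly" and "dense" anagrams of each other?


Word 1: "badly" → sorted: abdly
Word 2: "dense" → sorted: deens
Same letters? abdly != deens
Anagram = No


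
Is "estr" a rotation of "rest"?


Word: "rest", Candidate: "estr"
Method: check if candidate is substring of word+word
"restrest" contains "estr"? Yes
Is rotation = Yes


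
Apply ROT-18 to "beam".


Word: "beam"
Shift: 18
Each letter → (letter + shift) mod 26:
  'b' (1) + 18 = 19 → 't'
  'e' (4) + 18 = 22 → 'w'
  'a' (0) + 18 = 18 → 's'
  'm' (12) + 18 = 4 → 'e'
Result = "twse"


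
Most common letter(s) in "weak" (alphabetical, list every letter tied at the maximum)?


Word: "weak"
Letter counts:
  'a': 1
  'e': 1
  'k': 1
  'w': 1
Maximum count = 1
Most frequent = 'a', 'e', 'k', 'w' (1 time each)


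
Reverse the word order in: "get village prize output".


Original: "get village prize output"
Words (1..n): get | village | prize | output
Reversed (n..1): output | prize | village | get
Result = "output prize village get"


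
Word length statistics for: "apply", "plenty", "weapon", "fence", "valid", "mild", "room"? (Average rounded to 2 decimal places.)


Lengths: "apply"=5, "plenty"=6, "weapon"=6, "fence"=5, "valid"=5, "mild"=4, "room"=4
Sum = 35, Count = 7
Average = 35/7 = 5.00
= avg=5.00, min=4, max=6


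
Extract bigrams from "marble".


Word: "marble" (length 6)
Number of bigrams = 6 - 2 + 1 = 5
  Position 0: "ma"
  Position 1: "ar"
  Position 2: "rb"
  Position 3: "bl"
  Position 4: "le"
Bigrams = "ma", "ar", "rb", "bl", "le"


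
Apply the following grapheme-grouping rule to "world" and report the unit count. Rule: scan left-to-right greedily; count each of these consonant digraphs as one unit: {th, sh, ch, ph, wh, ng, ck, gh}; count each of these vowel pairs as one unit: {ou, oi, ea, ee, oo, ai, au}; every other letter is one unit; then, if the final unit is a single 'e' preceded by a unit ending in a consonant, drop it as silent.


Word: "world" (5 letters)
Left-to-right scan:
  [1] 'w' (letter)
  [2] 'o' (letter)
  [3] 'r' (letter)
  [4] 'l' (letter)
  [5] 'd' (letter)
Units from scan: 5
Sound units = 5 units


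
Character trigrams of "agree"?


Word: "agree" (length 5)
Number of trigrams = 5 - 3 + 1 = 3
  Position 0: "agr"
  Position 1: "gre"
  Position 2: "ree"
Trigrams = "agr", "gre", "ree"


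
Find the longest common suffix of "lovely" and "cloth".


Word 1: "lovely"
Word 2: "cloth"
Comparing from end:
  Pos -1: 'y' != 'h' (stop)
LCS = "" (length 0)


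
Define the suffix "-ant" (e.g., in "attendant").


Suffix: -ant
Example: attendant (attend + -ant)
Meaning = one who / that which


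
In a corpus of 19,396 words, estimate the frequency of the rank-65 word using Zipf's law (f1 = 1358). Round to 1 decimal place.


Zipf's law: f(r) = f(1) / r
f(1) = 1358
f(65) = 1358 / 65
= 20.9 occurrences


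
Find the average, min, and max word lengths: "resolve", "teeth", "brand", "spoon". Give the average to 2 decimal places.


Lengths: "resolve"=7, "teeth"=5, "brand"=5, "spoon"=5
Sum = 22, Count = 4
Average = 22/4 = 5.50
= avg=5.50, min=5, max=7


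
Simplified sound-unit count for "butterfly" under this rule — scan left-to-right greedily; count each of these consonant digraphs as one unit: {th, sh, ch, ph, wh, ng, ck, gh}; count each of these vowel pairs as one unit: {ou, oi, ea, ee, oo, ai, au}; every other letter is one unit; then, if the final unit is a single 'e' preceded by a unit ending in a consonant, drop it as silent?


Word: "butterfly" (9 letters)
Left-to-right scan:
  (1) 'b' (letter)
  (2) 'u' (letter)
  (3) 't' (letter)
  (4) 't' (letter)
  (5) 'e' (letter)
  (6) 'r' (letter)
  (7) 'f' (letter)
  (8) 'l' (letter)
  (9) 'y' (letter)
Units from scan: 9
Sound units = 9 units


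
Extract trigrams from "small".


Word: "small" (length 5)
Number of trigrams = 5 - 3 + 1 = 3
  Position 0: "sma"
  Position 1: "mal"
  Position 2: "all"
Trigrams = "sma", "mal", "all"


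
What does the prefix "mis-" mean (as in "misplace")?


Prefix: mis-
Example: misplace (mis- + place)
Meaning = wrongly


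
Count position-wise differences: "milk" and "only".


Comparing character by character (same length = 4):
  Pos 0: 'm' vs 'o' !=
  Pos 1: 'i' vs 'n' !=
  Pos 2: 'l' vs 'l' =
  Pos 3: 'k' vs 'y' !=
Hamming distance = 3
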